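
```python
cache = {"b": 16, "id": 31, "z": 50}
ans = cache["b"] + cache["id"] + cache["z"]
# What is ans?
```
Trace:
  cache={'b': 16, 'id': 31, 'z': 50}
  cache={'b': 16, 'id': 31, 'z': 50}, ans=97

Final answer: 97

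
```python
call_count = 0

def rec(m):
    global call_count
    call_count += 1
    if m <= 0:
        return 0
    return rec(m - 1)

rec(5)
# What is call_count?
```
Call trace:
rec(m=5)
  rec(m=4)
    rec(m=3)
      rec(m=2)
        rec(m=1)
          rec(m=0)
          -> return 0
        -> return 0
      -> return 0
    -> return 0
  -> return 0
-> return 0

call_count is incremented once per call. rec is entered once for each m = 5, 4, 3, 2, 1, 0 (the m <= 0 call returns without recursing), i.e. 5 + 1 calls.
call_count = 6

Final answer: 6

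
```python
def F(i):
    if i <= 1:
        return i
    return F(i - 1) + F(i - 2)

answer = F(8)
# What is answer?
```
Call trace (a repeated sub-call is expanded the first time; later identical calls just restate its return value):
F(i=8)
  F(i=7)
    F(i=6)
      F(i=5)
        F(i=4)
          F(i=3)
            F(i=2)
              F(i=1)
              -> return 1
              F(i=0)
              -> return 0
            -> return 1
            F(i=1)
            -> return 1
          -> return 2
          F(i=2) -> return 1  (same call as traced above)
        -> return 3
        F(i=3) -> return 2  (same call as traced above)
      -> return 5
      F(i=4) -> return 3  (same call as traced above)
    -> return 8
    F(i=5) -> return 5  (same call as traced above)
  -> return 13
  F(i=6) -> return 8  (same call as traced above)
-> return 21

Final answer: 21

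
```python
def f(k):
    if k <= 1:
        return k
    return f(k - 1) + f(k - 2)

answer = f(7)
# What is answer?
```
Call trace (a repeated sub-call is expanded the first time; later identical calls just restate its return value):
f(k=7)
  f(k=6)
    f(k=5)
      f(k=4)
        f(k=3)
          f(k=2)
            f(k=1)
            -> return 1
            f(k=0)
            -> return 0
          -> return 1
          f(k=1)
          -> return 1
        -> return 2
        f(k=2) -> return 1  (same call as traced above)
      -> return 3
      f(k=3) -> return 2  (same call as traced above)
    -> return 5
    f(k=4) -> return 3  (same call as traced above)
  -> return 8
  f(k=5) -> return 5  (same call as traced above)
-> return 13

Final answer: 13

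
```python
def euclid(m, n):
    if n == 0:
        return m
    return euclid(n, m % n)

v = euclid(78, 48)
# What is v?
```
Call trace:
euclid(m=78, n=48)
  euclid(m=48, n=30)
    euclid(m=30, n=18)
      euclid(m=18, n=12)
        euclid(m=12, n=6)
          euclid(m=6, n=0)
          -> return 6
        -> return 6
      -> return 6
    -> return 6
  -> return 6
-> return 6

Final answer: 6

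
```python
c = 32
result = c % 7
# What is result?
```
Trace:
  c=32
  c=32, result=4

Final answer: 4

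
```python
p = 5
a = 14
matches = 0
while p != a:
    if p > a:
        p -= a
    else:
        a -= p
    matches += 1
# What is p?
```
Trace:
  p=5
  p=5, a=14
  p=5, a=14, matches=0
  p=5, a=9, matches=1
  p=5, a=4, matches=2
  p=1, a=4, matches=3
  p=1, a=3, matches=4
  p=1, a=2, matches=5
  p=1, a=1, matches=6

Final answer: 1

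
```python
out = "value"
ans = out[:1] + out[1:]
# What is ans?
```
Trace:
  out='value'
  out='value', ans='value'

Final answer: 'value'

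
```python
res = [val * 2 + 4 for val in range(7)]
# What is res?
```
Trace:
  val=0
  val=1
  val=2
  val=3
  val=4
  val=5
  val=6
  res=[4, 6, 8, 10, 12, 14, 16]

Final answer: [4, 6, 8, 10, 12, 14, 16]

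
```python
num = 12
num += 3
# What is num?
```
Trace:
  num=12
  num=15

Final answer: 15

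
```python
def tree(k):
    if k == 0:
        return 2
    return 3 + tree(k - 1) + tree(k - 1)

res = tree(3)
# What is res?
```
Call trace (a repeated sub-call is expanded the first time; later identical calls just restate its return value):
tree(k=3)
  tree(k=2)
    tree(k=1)
      tree(k=0)
      -> return 2
      tree(k=0)
      -> return 2
    -> return 7
    tree(k=1) -> return 7  (same call as traced above)
  -> return 17
  tree(k=2) -> return 17  (same call as traced above)
-> return 37

Final answer: 37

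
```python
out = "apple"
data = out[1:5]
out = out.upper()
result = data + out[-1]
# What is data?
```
Trace:
  out='apple'
  out='apple', data='pple'
  out='APPLE', data='pple'
  out='APPLE', data='pple', result='ppleE'

Final answer: 'pple'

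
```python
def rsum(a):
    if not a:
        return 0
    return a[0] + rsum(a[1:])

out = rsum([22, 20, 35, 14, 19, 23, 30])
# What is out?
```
Call trace:
rsum(a=[22, 20, 35, 14, 19, 23, 30])
  rsum(a=[20, 35, 14, 19, 23, 30])
    rsum(a=[35, 14, 19, 23, 30])
      rsum(a=[14, 19, 23, 30])
        rsum(a=[19, 23, 30])
          rsum(a=[23, 30])
            rsum(a=[30])
              rsum(a=[])
              -> return 0
            -> return 30
          -> return 53
        -> return 72
      -> return 86
    -> return 121
  -> return 141
-> return 163

Final answer: 163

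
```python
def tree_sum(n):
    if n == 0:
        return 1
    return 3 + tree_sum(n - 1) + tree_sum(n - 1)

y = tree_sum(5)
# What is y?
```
Call trace (a repeated sub-call is expanded the first time; later identical calls just restate its return value):
tree_sum(n=5)
  tree_sum(n=4)
    tree_sum(n=3)
      tree_sum(n=2)
        tree_sum(n=1)
          tree_sum(n=0)
          -> return 1
          tree_sum(n=0)
          -> return 1
        -> return 5
        tree_sum(n=1) -> return 5  (same call as traced above)
      -> return 13
      tree_sum(n=2) -> return 13  (same call as traced above)
    -> return 29
    tree_sum(n=3) -> return 29  (same call as traced above)
  -> return 61
  tree_sum(n=4) -> return 61  (same call as traced above)
-> return 125

Final answer: 125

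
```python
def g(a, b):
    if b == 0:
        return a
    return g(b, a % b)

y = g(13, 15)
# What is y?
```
Call trace:
g(a=13, b=15)
  g(a=15, b=13)
    g(a=13, b=2)
      g(a=2, b=1)
        g(a=1, b=0)
        -> return 1
      -> return 1
    -> return 1
  -> return 1
-> return 1

Final answer: 1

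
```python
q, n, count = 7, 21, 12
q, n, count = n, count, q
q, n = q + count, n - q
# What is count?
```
Trace:
  q=7, n=21, count=12
  q=21, n=12, count=7
  q=28, n=-9, count=7

Final answer: 7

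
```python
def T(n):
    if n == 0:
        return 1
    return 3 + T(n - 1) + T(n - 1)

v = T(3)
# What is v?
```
Call trace (a repeated sub-call is expanded the first time; later identical calls just restate its return value):
T(n=3)
  T(n=2)
    T(n=1)
      T(n=0)
      -> return 1
      T(n=0)
      -> return 1
    -> return 5
    T(n=1) -> return 5  (same call as traced above)
  -> return 13
  T(n=2) -> return 13  (same call as traced above)
-> return 29

Final answer: 29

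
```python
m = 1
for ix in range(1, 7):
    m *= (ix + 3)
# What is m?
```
Trace:
  m=1
  m=4, ix=1
  m=20, ix=2
  m=120, ix=3
  m=840, ix=4
  m=6720, ix=5
  m=60480, ix=6

Final answer: 60480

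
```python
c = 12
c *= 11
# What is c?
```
Trace:
  c=12
  c=132

Final answer: 132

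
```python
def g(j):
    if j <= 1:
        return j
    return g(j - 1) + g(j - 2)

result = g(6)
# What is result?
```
Call trace (a repeated sub-call is expanded the first time; later identical calls just restate its return value):
g(j=6)
  g(j=5)
    g(j=4)
      g(j=3)
        g(j=2)
          g(j=1)
          -> return 1
          g(j=0)
          -> return 0
        -> return 1
        g(j=1)
        -> return 1
      -> return 2
      g(j=2) -> return 1  (same call as traced above)
    -> return 3
    g(j=3) -> return 2  (same call as traced above)
  -> return 5
  g(j=4) -> return 3  (same call as traced above)
-> return 8

Final answer: 8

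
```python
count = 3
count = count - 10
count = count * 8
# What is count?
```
Trace:
  count=3
  count=-7
  count=-56

Final answer: -56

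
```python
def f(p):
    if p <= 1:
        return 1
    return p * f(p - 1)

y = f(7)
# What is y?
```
Call trace:
f(p=7)
  f(p=6)
    f(p=5)
      f(p=4)
        f(p=3)
          f(p=2)
            f(p=1)
            -> return 1
          -> return 2
        -> return 6
      -> return 24
    -> return 120
  -> return 720
-> return 5040

Final answer: 5040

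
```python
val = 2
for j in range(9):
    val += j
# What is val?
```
Trace:
  val=2
  val=2, j=0
  val=3, j=1
  val=5, j=2
  val=8, j=3
  val=12, j=4
  val=17, j=5
  val=23, j=6
  val=30, j=7
  val=38, j=8

Final answer: 38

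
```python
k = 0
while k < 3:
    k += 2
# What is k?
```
Trace:
  k=0
  k=2
  k=4

Final answer: 4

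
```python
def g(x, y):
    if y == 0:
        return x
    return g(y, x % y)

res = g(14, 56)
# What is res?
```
Call trace:
g(x=14, y=56)
  g(x=56, y=14)
    g(x=14, y=0)
    -> return 14
  -> return 14
-> return 14

Final answer: 14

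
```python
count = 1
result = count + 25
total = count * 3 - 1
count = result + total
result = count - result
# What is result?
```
Trace:
  count=1
  count=1, result=26
  count=1, result=26, total=2
  count=28, result=26, total=2
  count=28, result=2, total=2

Final answer: 2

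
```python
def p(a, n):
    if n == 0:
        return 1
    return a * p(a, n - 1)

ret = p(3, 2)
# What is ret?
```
Call trace:
p(a=3, n=2)
  p(a=3, n=1)
    p(a=3, n=0)
    -> return 1
  -> return 3
-> return 9

Final answer: 9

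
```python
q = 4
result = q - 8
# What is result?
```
Trace:
  q=4
  q=4, result=-4

Final answer: -4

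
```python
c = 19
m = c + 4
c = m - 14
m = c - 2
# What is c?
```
Trace:
  c=19
  c=19, m=23
  c=9, m=23
  c=9, m=7

Final answer: 9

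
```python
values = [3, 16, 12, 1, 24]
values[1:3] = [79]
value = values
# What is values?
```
Trace:
  values=[3, 16, 12, 1, 24]
  values=[3, 79, 1, 24]
  values=[3, 79, 1, 24], value=[3, 79, 1, 24]

Final answer: [3, 79, 1, 24]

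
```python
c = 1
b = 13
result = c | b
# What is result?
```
Trace:
  c=1
  c=1, b=13
  c=1, b=13, result=13

Final answer: 13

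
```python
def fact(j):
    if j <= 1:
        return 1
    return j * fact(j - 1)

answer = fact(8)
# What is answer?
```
Call trace:
fact(j=8)
  fact(j=7)
    fact(j=6)
      fact(j=5)
        fact(j=4)
          fact(j=3)
            fact(j=2)
              fact(j=1)
              -> return 1
            -> return 2
          -> return 6
        -> return 24
      -> return 120
    -> return 720
  -> return 5040
-> return 40320

Final answer: 40320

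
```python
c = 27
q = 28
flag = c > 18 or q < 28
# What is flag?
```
Trace:
  c=27
  c=27, q=28
  c=27, q=28, flag=True

Final answer: True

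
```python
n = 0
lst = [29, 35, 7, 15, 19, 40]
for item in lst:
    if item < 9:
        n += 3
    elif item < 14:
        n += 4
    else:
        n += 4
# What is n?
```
Trace:
  n=0
  n=4, item=29
  n=8, item=35
  n=11, item=7
  n=15, item=15
  n=19, item=19
  n=23, item=40

Final answer: 23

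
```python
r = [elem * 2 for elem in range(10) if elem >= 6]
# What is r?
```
Trace:
  elem=0
  elem=1
  elem=2
  elem=3
  elem=4
  elem=5
  elem=6
  elem=7
  elem=8
  elem=9
  r=[12, 14, 16, 18]

Final answer: [12, 14, 16, 18]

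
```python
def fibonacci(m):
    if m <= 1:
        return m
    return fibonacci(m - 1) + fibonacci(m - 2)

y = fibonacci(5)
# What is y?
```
Call trace (a repeated sub-call is expanded the first time; later identical calls just restate its return value):
fibonacci(m=5)
  fibonacci(m=4)
    fibonacci(m=3)
      fibonacci(m=2)
        fibonacci(m=1)
        -> return 1
        fibonacci(m=0)
        -> return 0
      -> return 1
      fibonacci(m=1)
      -> return 1
    -> return 2
    fibonacci(m=2) -> return 1  (same call as traced above)
  -> return 3
  fibonacci(m=3) -> return 2  (same call as traced above)
-> return 5

Final answer: 5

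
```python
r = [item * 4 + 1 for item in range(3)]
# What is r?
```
Trace:
  item=0
  item=1
  item=2
  r=[1, 5, 9]

Final answer: [1, 5, 9]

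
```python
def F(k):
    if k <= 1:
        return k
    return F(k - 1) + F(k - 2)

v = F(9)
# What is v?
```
Call trace (a repeated sub-call is expanded the first time; later identical calls just restate its return value):
F(k=9)
  F(k=8)
    F(k=7)
      F(k=6)
        F(k=5)
          F(k=4)
            F(k=3)
              F(k=2)
                F(k=1)
                -> return 1
                F(k=0)
                -> return 0
              -> return 1
              F(k=1)
              -> return 1
            -> return 2
            F(k=2) -> return 1  (same call as traced above)
          -> return 3
          F(k=3) -> return 2  (same call as traced above)
        -> return 5
        F(k=4) -> return 3  (same call as traced above)
      -> return 8
      F(k=5) -> return 5  (same call as traced above)
    -> return 13
    F(k=6) -> return 8  (same call as traced above)
  -> return 21
  F(k=7) -> return 13  (same call as traced above)
-> return 34

Final answer: 34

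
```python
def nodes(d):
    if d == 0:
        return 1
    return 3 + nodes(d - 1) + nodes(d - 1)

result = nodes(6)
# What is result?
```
Call trace (a repeated sub-call is expanded the first time; later identical calls just restate its return value):
nodes(d=6)
  nodes(d=5)
    nodes(d=4)
      nodes(d=3)
        nodes(d=2)
          nodes(d=1)
            nodes(d=0)
            -> return 1
            nodes(d=0)
            -> return 1
          -> return 5
          nodes(d=1) -> return 5  (same call as traced above)
        -> return 13
        nodes(d=2) -> return 13  (same call as traced above)
      -> return 29
      nodes(d=3) -> return 29  (same call as traced above)
    -> return 61
    nodes(d=4) -> return 61  (same call as traced above)
  -> return 125
  nodes(d=5) -> return 125  (same call as traced above)
-> return 253

Final answer: 253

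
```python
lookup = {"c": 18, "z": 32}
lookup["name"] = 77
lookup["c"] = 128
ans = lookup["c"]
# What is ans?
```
Trace:
  lookup={'c': 18, 'z': 32}
  lookup={'c': 18, 'z': 32, 'name': 77}
  lookup={'c': 128, 'z': 32, 'name': 77}
  lookup={'c': 128, 'z': 32, 'name': 77}, ans=128

Final answer: 128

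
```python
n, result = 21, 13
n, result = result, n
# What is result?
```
Trace:
  n=21, result=13
  n=13, result=21

Final answer: 21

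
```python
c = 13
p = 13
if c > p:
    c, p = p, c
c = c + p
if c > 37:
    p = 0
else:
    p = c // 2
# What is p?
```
Trace:
  c=13
  c=13, p=13
  c=13, p=13
  c=26, p=13
  c=26, p=13

Final answer: 13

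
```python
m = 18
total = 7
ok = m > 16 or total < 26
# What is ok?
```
Trace:
  m=18
  m=18, total=7
  m=18, total=7, ok=True

Final answer: True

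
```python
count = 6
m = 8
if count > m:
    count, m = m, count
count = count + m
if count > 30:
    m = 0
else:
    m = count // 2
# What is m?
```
Trace:
  count=6
  count=6, m=8
  count=6, m=8
  count=14, m=8
  count=14, m=7

Final answer: 7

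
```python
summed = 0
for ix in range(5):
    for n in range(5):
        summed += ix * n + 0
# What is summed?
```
Trace:
  summed=0
  summed=0, ix=0, n=0
  summed=0, ix=0, n=1
  summed=0, ix=0, n=2
  summed=0, ix=0, n=3
  summed=0, ix=0, n=4
  summed=0, ix=1, n=0
  summed=1, ix=1, n=1
  summed=3, ix=1, n=2
  summed=6, ix=1, n=3
  summed=10, ix=1, n=4
  summed=10, ix=2, n=0
  summed=12, ix=2, n=1
  summed=16, ix=2, n=2
  summed=22, ix=2, n=3
  summed=30, ix=2, n=4
  summed=30, ix=3, n=0
  summed=33, ix=3, n=1
  summed=39, ix=3, n=2
  summed=48, ix=3, n=3
  summed=60, ix=3, n=4
  summed=60, ix=4, n=0
  summed=64, ix=4, n=1
  summed=72, ix=4, n=2
  summed=84, ix=4, n=3
  summed=100, ix=4, n=4

Final answer: 100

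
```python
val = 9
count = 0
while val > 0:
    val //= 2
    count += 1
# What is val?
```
Trace:
  val=9
  val=9, count=0
  val=4, count=1
  val=2, count=2
  val=1, count=3
  val=0, count=4

Final answer: 0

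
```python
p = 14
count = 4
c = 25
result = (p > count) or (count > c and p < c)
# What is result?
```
Trace:
  p=14
  p=14, count=4
  p=14, count=4, c=25
  p=14, count=4, c=25, result=True

Final answer: True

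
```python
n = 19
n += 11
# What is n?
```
Trace:
  n=19
  n=30

Final answer: 30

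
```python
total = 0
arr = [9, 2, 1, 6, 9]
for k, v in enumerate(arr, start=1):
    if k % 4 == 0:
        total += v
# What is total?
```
Trace:
  total=0
  total=0, k=1, v=9
  total=0, k=2, v=2
  total=0, k=3, v=1
  total=6, k=4, v=6
  total=6, k=5, v=9

Final answer: 6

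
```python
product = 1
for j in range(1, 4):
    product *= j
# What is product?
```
Trace:
  product=1
  product=1, j=1
  product=2, j=2
  product=6, j=3

Final answer: 6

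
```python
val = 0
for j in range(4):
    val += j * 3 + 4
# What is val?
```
Trace:
  val=0
  val=4, j=0
  val=11, j=1
  val=21, j=2
  val=34, j=3

Final answer: 34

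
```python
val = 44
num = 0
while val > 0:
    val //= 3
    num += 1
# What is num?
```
Trace:
  val=44
  val=44, num=0
  val=14, num=1
  val=4, num=2
  val=1, num=3
  val=0, num=4

Final answer: 4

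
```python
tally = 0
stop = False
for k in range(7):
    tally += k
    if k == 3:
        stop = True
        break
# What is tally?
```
Trace:
  tally=0
  tally=0, stop=False
  tally=0, stop=False, k=0
  tally=1, stop=False, k=1
  tally=3, stop=False, k=2
  tally=6, stop=True, k=3

Final answer: 6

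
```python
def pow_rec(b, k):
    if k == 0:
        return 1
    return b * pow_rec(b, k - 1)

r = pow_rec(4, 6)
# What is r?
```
Call trace:
pow_rec(b=4, k=6)
  pow_rec(b=4, k=5)
    pow_rec(b=4, k=4)
      pow_rec(b=4, k=3)
        pow_rec(b=4, k=2)
          pow_rec(b=4, k=1)
            pow_rec(b=4, k=0)
            -> return 1
          -> return 4
        -> return 16
      -> return 64
    -> return 256
  -> return 1024
-> return 4096

Final answer: 4096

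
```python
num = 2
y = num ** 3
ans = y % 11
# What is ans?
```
Trace:
  num=2
  num=2, y=8
  num=2, y=8, ans=8

Final answer: 8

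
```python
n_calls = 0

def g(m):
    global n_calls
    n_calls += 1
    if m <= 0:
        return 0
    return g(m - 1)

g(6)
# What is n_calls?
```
Call trace:
g(m=6)
  g(m=5)
    g(m=4)
      g(m=3)
        g(m=2)
          g(m=1)
            g(m=0)
            -> return 0
          -> return 0
        -> return 0
      -> return 0
    -> return 0
  -> return 0
-> return 0

n_calls is incremented once per call. g is entered once for each m = 6, 5, 4, 3, 2, 1, 0 (the m <= 0 call returns without recursing), i.e. 6 + 1 calls.
n_calls = 7

Final answer: 7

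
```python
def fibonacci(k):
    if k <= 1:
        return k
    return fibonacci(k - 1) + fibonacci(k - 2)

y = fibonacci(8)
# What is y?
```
Call trace (a repeated sub-call is expanded the first time; later identical calls just restate its return value):
fibonacci(k=8)
  fibonacci(k=7)
    fibonacci(k=6)
      fibonacci(k=5)
        fibonacci(k=4)
          fibonacci(k=3)
            fibonacci(k=2)
              fibonacci(k=1)
              -> return 1
              fibonacci(k=0)
              -> return 0
            -> return 1
            fibonacci(k=1)
            -> return 1
          -> return 2
          fibonacci(k=2) -> return 1  (same call as traced above)
        -> return 3
        fibonacci(k=3) -> return 2  (same call as traced above)
      -> return 5
      fibonacci(k=4) -> return 3  (same call as traced above)
    -> return 8
    fibonacci(k=5) -> return 5  (same call as traced above)
  -> return 13
  fibonacci(k=6) -> return 8  (same call as traced above)
-> return 21

Final answer: 21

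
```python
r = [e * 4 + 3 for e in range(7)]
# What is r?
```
Trace:
  e=0
  e=1
  e=2
  e=3
  e=4
  e=5
  e=6
  r=[3, 7, 11, 15, 19, 23, 27]

Final answer: [3, 7, 11, 15, 19, 23, 27]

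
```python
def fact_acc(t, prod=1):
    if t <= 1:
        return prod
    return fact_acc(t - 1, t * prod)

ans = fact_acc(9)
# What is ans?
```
Call trace:
fact_acc(t=9, prod=1)
  fact_acc(t=8, prod=9)
    fact_acc(t=7, prod=72)
      fact_acc(t=6, prod=504)
        fact_acc(t=5, prod=3024)
          fact_acc(t=4, prod=15120)
            fact_acc(t=3, prod=60480)
              fact_acc(t=2, prod=181440)
                fact_acc(t=1, prod=362880)
                -> return 362880
              -> return 362880
            -> return 362880
          -> return 362880
        -> return 362880
      -> return 362880
    -> return 362880
  -> return 362880
-> return 362880

Final answer: 362880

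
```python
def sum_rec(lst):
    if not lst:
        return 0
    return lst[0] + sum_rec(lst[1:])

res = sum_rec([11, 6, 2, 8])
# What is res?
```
Call trace:
sum_rec(lst=[11, 6, 2, 8])
  sum_rec(lst=[6, 2, 8])
    sum_rec(lst=[2, 8])
      sum_rec(lst=[8])
        sum_rec(lst=[])
        -> return 0
      -> return 8
    -> return 10
  -> return 16
-> return 27

Final answer: 27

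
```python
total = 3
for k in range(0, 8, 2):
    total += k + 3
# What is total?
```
Trace:
  total=3
  total=6, k=0
  total=11, k=2
  total=18, k=4
  total=27, k=6

Final answer: 27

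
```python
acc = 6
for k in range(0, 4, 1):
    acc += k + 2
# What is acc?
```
Trace:
  acc=6
  acc=8, k=0
  acc=11, k=1
  acc=15, k=2
  acc=20, k=3

Final answer: 20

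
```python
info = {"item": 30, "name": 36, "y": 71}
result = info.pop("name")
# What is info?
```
Trace:
  info={'item': 30, 'name': 36, 'y': 71}
  info={'item': 30, 'y': 71}, result=36

Final answer: {'item': 30, 'y': 71}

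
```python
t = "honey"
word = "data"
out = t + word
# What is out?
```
Trace:
  t='honey'
  t='honey', word='data'
  t='honey', word='data', out='honeydata'

Final answer: 'honeydata'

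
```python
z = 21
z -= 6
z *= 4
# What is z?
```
Trace:
  z=21
  z=15
  z=60

Final answer: 60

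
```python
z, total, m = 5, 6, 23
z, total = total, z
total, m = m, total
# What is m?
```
Trace:
  z=5, total=6, m=23
  z=6, total=5, m=23
  z=6, total=23, m=5

Final answer: 5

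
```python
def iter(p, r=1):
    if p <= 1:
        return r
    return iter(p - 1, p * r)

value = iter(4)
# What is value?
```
Call trace:
iter(p=4, r=1)
  iter(p=3, r=4)
    iter(p=2, r=12)
      iter(p=1, r=24)
      -> return 24
    -> return 24
  -> return 24
-> return 24

Final answer: 24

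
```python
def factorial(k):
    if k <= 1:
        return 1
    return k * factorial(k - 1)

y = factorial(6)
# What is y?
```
Call trace:
factorial(k=6)
  factorial(k=5)
    factorial(k=4)
      factorial(k=3)
        factorial(k=2)
          factorial(k=1)
          -> return 1
        -> return 2
      -> return 6
    -> return 24
  -> return 120
-> return 720

Final answer: 720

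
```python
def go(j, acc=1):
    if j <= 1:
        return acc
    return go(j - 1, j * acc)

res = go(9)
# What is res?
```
Call trace:
go(j=9, acc=1)
  go(j=8, acc=9)
    go(j=7, acc=72)
      go(j=6, acc=504)
        go(j=5, acc=3024)
          go(j=4, acc=15120)
            go(j=3, acc=60480)
              go(j=2, acc=181440)
                go(j=1, acc=362880)
                -> return 362880
              -> return 362880
            -> return 362880
          -> return 362880
        -> return 362880
      -> return 362880
    -> return 362880
  -> return 362880
-> return 362880

Final answer: 362880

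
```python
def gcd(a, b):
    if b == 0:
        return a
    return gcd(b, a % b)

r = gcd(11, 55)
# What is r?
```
Call trace:
gcd(a=11, b=55)
  gcd(a=55, b=11)
    gcd(a=11, b=0)
    -> return 11
  -> return 11
-> return 11

Final answer: 11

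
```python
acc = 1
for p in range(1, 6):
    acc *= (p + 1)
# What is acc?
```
Trace:
  acc=1
  acc=2, p=1
  acc=6, p=2
  acc=24, p=3
  acc=120, p=4
  acc=720, p=5

Final answer: 720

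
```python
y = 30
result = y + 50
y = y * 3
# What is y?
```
Trace:
  y=30
  y=30, result=80
  y=90, result=80

Final answer: 90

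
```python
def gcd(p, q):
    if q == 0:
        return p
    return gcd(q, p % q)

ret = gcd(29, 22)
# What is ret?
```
Call trace:
gcd(p=29, q=22)
  gcd(p=22, q=7)
    gcd(p=7, q=1)
      gcd(p=1, q=0)
      -> return 1
    -> return 1
  -> return 1
-> return 1

Final answer: 1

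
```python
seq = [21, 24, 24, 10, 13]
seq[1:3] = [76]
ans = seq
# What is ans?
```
Trace:
  seq=[21, 24, 24, 10, 13]
  seq=[21, 76, 10, 13]
  seq=[21, 76, 10, 13], ans=[21, 76, 10, 13]

Final answer: [21, 76, 10, 13]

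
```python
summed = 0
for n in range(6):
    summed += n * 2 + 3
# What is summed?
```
Trace:
  summed=0
  summed=3, n=0
  summed=8, n=1
  summed=15, n=2
  summed=24, n=3
  summed=35, n=4
  summed=48, n=5

Final answer: 48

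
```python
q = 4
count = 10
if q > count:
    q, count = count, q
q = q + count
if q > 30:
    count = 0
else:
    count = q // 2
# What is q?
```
Trace:
  q=4
  q=4, count=10
  q=4, count=10
  q=14, count=10
  q=14, count=7

Final answer: 14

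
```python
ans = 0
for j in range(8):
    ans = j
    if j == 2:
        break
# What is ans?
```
Trace:
  ans=0
  ans=0, j=0
  ans=1, j=1
  ans=2, j=2

Final answer: 2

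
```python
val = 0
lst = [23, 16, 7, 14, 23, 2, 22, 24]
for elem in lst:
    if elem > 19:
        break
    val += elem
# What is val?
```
Trace:
  val=0
  val=0, elem=23

Final answer: 0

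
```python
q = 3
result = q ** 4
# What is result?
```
Trace:
  q=3
  q=3, result=81

Final answer: 81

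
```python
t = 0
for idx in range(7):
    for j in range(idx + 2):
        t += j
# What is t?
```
Trace:
  t=0
  t=0, idx=0, j=0
  t=1, idx=0, j=1
  t=1, idx=1, j=0
  t=2, idx=1, j=1
  t=4, idx=1, j=2
  t=4, idx=2, j=0
  t=5, idx=2, j=1
  t=7, idx=2, j=2
  t=10, idx=2, j=3
  t=10, idx=3, j=0
  t=11, idx=3, j=1
  t=13, idx=3, j=2
  t=16, idx=3, j=3
  t=20, idx=3, j=4
  t=20, idx=4, j=0
  t=21, idx=4, j=1
  t=23, idx=4, j=2
  t=26, idx=4, j=3
  t=30, idx=4, j=4
  t=35, idx=4, j=5
  t=35, idx=5, j=0
  t=36, idx=5, j=1
  t=38, idx=5, j=2
  t=41, idx=5, j=3
  t=45, idx=5, j=4
  t=50, idx=5, j=5
  t=56, idx=5, j=6
  t=56, idx=6, j=0
  t=57, idx=6, j=1
  t=59, idx=6, j=2
  t=62, idx=6, j=3
  t=66, idx=6, j=4
  t=71, idx=6, j=5
  t=77, idx=6, j=6
  t=84, idx=6, j=7

Final answer: 84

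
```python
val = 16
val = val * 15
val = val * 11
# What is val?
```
Trace:
  val=16
  val=240
  val=2640

Final answer: 2640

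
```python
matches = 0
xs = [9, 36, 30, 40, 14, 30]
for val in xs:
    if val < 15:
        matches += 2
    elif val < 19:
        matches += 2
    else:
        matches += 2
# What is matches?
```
Trace:
  matches=0
  matches=2, val=9
  matches=4, val=36
  matches=6, val=30
  matches=8, val=40
  matches=10, val=14
  matches=12, val=30

Final answer: 12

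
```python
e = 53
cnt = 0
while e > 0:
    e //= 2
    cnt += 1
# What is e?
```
Trace:
  e=53
  e=53, cnt=0
  e=26, cnt=1
  e=13, cnt=2
  e=6, cnt=3
  e=3, cnt=4
  e=1, cnt=5
  e=0, cnt=6

Final answer: 0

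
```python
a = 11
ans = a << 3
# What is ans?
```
Trace:
  a=11
  a=11, ans=88

Final answer: 88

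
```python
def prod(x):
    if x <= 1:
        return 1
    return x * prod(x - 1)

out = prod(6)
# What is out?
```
Call trace:
prod(x=6)
  prod(x=5)
    prod(x=4)
      prod(x=3)
        prod(x=2)
          prod(x=1)
          -> return 1
        -> return 2
      -> return 6
    -> return 24
  -> return 120
-> return 720

Final answer: 720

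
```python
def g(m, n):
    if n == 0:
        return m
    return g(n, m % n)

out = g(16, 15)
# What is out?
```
Call trace:
g(m=16, n=15)
  g(m=15, n=1)
    g(m=1, n=0)
    -> return 1
  -> return 1
-> return 1

Final answer: 1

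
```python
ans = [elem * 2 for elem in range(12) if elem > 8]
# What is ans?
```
Trace:
  elem=0
  elem=1
  elem=2
  elem=3
  elem=4
  elem=5
  elem=6
  elem=7
  elem=8
  elem=9
  elem=10
  elem=11
  ans=[18, 20, 22]

Final answer: [18, 20, 22]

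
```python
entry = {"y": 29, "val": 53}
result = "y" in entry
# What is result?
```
Trace:
  entry={'y': 29, 'val': 53}
  entry={'y': 29, 'val': 53}, result=True

Final answer: True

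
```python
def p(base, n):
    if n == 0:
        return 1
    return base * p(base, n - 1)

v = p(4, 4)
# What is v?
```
Call trace:
p(base=4, n=4)
  p(base=4, n=3)
    p(base=4, n=2)
      p(base=4, n=1)
        p(base=4, n=0)
        -> return 1
      -> return 4
    -> return 16
  -> return 64
-> return 256

Final answer: 256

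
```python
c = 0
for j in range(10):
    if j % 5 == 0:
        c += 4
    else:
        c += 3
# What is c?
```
Trace:
  c=0
  c=4, j=0
  c=7, j=1
  c=10, j=2
  c=13, j=3
  c=16, j=4
  c=20, j=5
  c=23, j=6
  c=26, j=7
  c=29, j=8
  c=32, j=9

Final answer: 32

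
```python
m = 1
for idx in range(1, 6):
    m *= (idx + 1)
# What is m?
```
Trace:
  m=1
  m=2, idx=1
  m=6, idx=2
  m=24, idx=3
  m=120, idx=4
  m=720, idx=5

Final answer: 720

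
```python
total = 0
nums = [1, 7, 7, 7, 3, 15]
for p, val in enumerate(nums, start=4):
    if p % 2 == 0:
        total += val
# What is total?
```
Trace:
  total=0
  total=1, p=4, val=1
  total=1, p=5, val=7
  total=8, p=6, val=7
  total=8, p=7, val=7
  total=11, p=8, val=3
  total=11, p=9, val=15

Final answer: 11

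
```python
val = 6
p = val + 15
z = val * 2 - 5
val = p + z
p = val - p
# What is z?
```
Trace:
  val=6
  val=6, p=21
  val=6, p=21, z=7
  val=28, p=21, z=7
  val=28, p=7, z=7

Final answer: 7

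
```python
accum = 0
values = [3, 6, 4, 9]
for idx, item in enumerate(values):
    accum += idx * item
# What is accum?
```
Trace:
  accum=0
  accum=0, idx=0, item=3
  accum=6, idx=1, item=6
  accum=14, idx=2, item=4
  accum=41, idx=3, item=9

Final answer: 41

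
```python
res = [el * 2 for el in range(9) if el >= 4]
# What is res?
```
Trace:
  el=0
  el=1
  el=2
  el=3
  el=4
  el=5
  el=6
  el=7
  el=8
  res=[8, 10, 12, 14, 16]

Final answer: [8, 10, 12, 14, 16]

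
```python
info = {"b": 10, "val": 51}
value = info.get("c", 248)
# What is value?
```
Trace:
  info={'b': 10, 'val': 51}
  info={'b': 10, 'val': 51}, value=248

Final answer: 248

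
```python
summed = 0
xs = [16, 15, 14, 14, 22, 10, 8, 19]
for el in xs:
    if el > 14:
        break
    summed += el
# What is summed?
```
Trace:
  summed=0
  summed=0, el=16

Final answer: 0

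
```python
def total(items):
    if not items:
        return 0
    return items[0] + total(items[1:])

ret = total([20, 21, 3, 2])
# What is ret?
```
Call trace:
total(items=[20, 21, 3, 2])
  total(items=[21, 3, 2])
    total(items=[3, 2])
      total(items=[2])
        total(items=[])
        -> return 0
      -> return 2
    -> return 5
  -> return 26
-> return 46

Final answer: 46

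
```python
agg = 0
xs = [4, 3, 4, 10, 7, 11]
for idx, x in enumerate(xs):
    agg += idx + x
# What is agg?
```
Trace:
  agg=0
  agg=4, idx=0, x=4
  agg=8, idx=1, x=3
  agg=14, idx=2, x=4
  agg=27, idx=3, x=10
  agg=38, idx=4, x=7
  agg=54, idx=5, x=11

Final answer: 54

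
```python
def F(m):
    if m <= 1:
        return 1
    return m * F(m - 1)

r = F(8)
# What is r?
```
Call trace:
F(m=8)
  F(m=7)
    F(m=6)
      F(m=5)
        F(m=4)
          F(m=3)
            F(m=2)
              F(m=1)
              -> return 1
            -> return 2
          -> return 6
        -> return 24
      -> return 120
    -> return 720
  -> return 5040
-> return 40320

Final answer: 40320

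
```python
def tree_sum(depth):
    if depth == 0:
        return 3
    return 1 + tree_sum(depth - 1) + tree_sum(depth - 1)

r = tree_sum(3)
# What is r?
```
Call trace (a repeated sub-call is expanded the first time; later identical calls just restate its return value):
tree_sum(depth=3)
  tree_sum(depth=2)
    tree_sum(depth=1)
      tree_sum(depth=0)
      -> return 3
      tree_sum(depth=0)
      -> return 3
    -> return 7
    tree_sum(depth=1) -> return 7  (same call as traced above)
  -> return 15
  tree_sum(depth=2) -> return 15  (same call as traced above)
-> return 31

Final answer: 31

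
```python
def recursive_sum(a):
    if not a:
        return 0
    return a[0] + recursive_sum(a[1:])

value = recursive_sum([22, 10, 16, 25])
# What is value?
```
Call trace:
recursive_sum(a=[22, 10, 16, 25])
  recursive_sum(a=[10, 16, 25])
    recursive_sum(a=[16, 25])
      recursive_sum(a=[25])
        recursive_sum(a=[])
        -> return 0
      -> return 25
    -> return 41
  -> return 51
-> return 73

Final answer: 73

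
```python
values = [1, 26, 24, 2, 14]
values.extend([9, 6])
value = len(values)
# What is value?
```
Trace:
  values=[1, 26, 24, 2, 14]
  values=[1, 26, 24, 2, 14, 9, 6]
  values=[1, 26, 24, 2, 14, 9, 6], value=7

Final answer: 7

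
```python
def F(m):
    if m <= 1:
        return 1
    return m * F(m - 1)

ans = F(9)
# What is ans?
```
Call trace:
F(m=9)
  F(m=8)
    F(m=7)
      F(m=6)
        F(m=5)
          F(m=4)
            F(m=3)
              F(m=2)
                F(m=1)
                -> return 1
              -> return 2
            -> return 6
          -> return 24
        -> return 120
      -> return 720
    -> return 5040
  -> return 40320
-> return 362880

Final answer: 362880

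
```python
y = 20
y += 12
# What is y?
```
Trace:
  y=20
  y=32

Final answer: 32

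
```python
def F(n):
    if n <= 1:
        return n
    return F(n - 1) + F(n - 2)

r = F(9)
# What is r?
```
Call trace (a repeated sub-call is expanded the first time; later identical calls just restate its return value):
F(n=9)
  F(n=8)
    F(n=7)
      F(n=6)
        F(n=5)
          F(n=4)
            F(n=3)
              F(n=2)
                F(n=1)
                -> return 1
                F(n=0)
                -> return 0
              -> return 1
              F(n=1)
              -> return 1
            -> return 2
            F(n=2) -> return 1  (same call as traced above)
          -> return 3
          F(n=3) -> return 2  (same call as traced above)
        -> return 5
        F(n=4) -> return 3  (same call as traced above)
      -> return 8
      F(n=5) -> return 5  (same call as traced above)
    -> return 13
    F(n=6) -> return 8  (same call as traced above)
  -> return 21
  F(n=7) -> return 13  (same call as traced above)
-> return 34

Final answer: 34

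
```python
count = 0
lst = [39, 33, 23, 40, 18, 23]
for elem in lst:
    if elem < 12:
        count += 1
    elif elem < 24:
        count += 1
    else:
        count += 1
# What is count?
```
Trace:
  count=0
  count=1, elem=39
  count=2, elem=33
  count=3, elem=23
  count=4, elem=40
  count=5, elem=18
  count=6, elem=23

Final answer: 6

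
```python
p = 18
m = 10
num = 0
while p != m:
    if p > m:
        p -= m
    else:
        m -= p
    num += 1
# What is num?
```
Trace:
  p=18
  p=18, m=10
  p=18, m=10, num=0
  p=8, m=10, num=1
  p=8, m=2, num=2
  p=6, m=2, num=3
  p=4, m=2, num=4
  p=2, m=2, num=5

Final answer: 5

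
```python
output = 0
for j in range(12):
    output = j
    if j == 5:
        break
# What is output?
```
Trace:
  output=0
  output=0, j=0
  output=1, j=1
  output=2, j=2
  output=3, j=3
  output=4, j=4
  output=5, j=5

Final answer: 5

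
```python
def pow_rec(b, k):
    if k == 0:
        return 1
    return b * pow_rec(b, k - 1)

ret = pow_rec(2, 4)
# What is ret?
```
Call trace:
pow_rec(b=2, k=4)
  pow_rec(b=2, k=3)
    pow_rec(b=2, k=2)
      pow_rec(b=2, k=1)
        pow_rec(b=2, k=0)
        -> return 1
      -> return 2
    -> return 4
  -> return 8
-> return 16

Final answer: 16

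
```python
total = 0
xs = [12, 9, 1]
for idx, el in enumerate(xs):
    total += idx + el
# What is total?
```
Trace:
  total=0
  total=12, idx=0, el=12
  total=22, idx=1, el=9
  total=25, idx=2, el=1

Final answer: 25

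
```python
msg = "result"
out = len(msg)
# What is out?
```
Trace:
  msg='result'
  msg='result', out=6

Final answer: 6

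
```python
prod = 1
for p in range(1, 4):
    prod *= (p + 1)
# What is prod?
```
Trace:
  prod=1
  prod=2, p=1
  prod=6, p=2
  prod=24, p=3

Final answer: 24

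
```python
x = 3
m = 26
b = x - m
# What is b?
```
Trace:
  x=3
  x=3, m=26
  x=3, m=26, b=-23

Final answer: -23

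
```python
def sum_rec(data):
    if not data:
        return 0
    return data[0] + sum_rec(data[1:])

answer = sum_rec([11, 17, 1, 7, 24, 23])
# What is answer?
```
Call trace:
sum_rec(data=[11, 17, 1, 7, 24, 23])
  sum_rec(data=[17, 1, 7, 24, 23])
    sum_rec(data=[1, 7, 24, 23])
      sum_rec(data=[7, 24, 23])
        sum_rec(data=[24, 23])
          sum_rec(data=[23])
            sum_rec(data=[])
            -> return 0
          -> return 23
        -> return 47
      -> return 54
    -> return 55
  -> return 72
-> return 83

Final answer: 83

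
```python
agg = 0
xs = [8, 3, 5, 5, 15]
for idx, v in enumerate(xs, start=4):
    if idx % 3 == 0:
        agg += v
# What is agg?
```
Trace:
  agg=0
  agg=0, idx=4, v=8
  agg=0, idx=5, v=3
  agg=5, idx=6, v=5
  agg=5, idx=7, v=5
  agg=5, idx=8, v=15

Final answer: 5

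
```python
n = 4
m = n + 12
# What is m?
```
Trace:
  n=4
  n=4, m=16

Final answer: 16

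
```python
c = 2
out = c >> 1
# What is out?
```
Trace:
  c=2
  c=2, out=1

Final answer: 1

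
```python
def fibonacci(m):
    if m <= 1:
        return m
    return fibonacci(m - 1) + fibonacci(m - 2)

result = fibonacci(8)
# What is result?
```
Call trace (a repeated sub-call is expanded the first time; later identical calls just restate its return value):
fibonacci(m=8)
  fibonacci(m=7)
    fibonacci(m=6)
      fibonacci(m=5)
        fibonacci(m=4)
          fibonacci(m=3)
            fibonacci(m=2)
              fibonacci(m=1)
              -> return 1
              fibonacci(m=0)
              -> return 0
            -> return 1
            fibonacci(m=1)
            -> return 1
          -> return 2
          fibonacci(m=2) -> return 1  (same call as traced above)
        -> return 3
        fibonacci(m=3) -> return 2  (same call as traced above)
      -> return 5
      fibonacci(m=4) -> return 3  (same call as traced above)
    -> return 8
    fibonacci(m=5) -> return 5  (same call as traced above)
  -> return 13
  fibonacci(m=6) -> return 8  (same call as traced above)
-> return 21

Final answer: 21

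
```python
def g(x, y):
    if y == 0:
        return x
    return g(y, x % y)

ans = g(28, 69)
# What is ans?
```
Call trace:
g(x=28, y=69)
  g(x=69, y=28)
    g(x=28, y=13)
      g(x=13, y=2)
        g(x=2, y=1)
          g(x=1, y=0)
          -> return 1
        -> return 1
      -> return 1
    -> return 1
  -> return 1
-> return 1

Final answer: 1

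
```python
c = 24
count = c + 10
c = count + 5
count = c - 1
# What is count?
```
Trace:
  c=24
  c=24, count=34
  c=39, count=34
  c=39, count=38

Final answer: 38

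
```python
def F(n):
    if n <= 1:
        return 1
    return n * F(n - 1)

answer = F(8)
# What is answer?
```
Call trace:
F(n=8)
  F(n=7)
    F(n=6)
      F(n=5)
        F(n=4)
          F(n=3)
            F(n=2)
              F(n=1)
              -> return 1
            -> return 2
          -> return 6
        -> return 24
      -> return 120
    -> return 720
  -> return 5040
-> return 40320

Final answer: 40320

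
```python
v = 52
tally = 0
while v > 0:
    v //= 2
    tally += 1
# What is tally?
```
Trace:
  v=52
  v=52, tally=0
  v=26, tally=1
  v=13, tally=2
  v=6, tally=3
  v=3, tally=4
  v=1, tally=5
  v=0, tally=6

Final answer: 6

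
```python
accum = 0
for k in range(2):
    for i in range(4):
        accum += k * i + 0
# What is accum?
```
Trace:
  accum=0
  accum=0, k=0, i=0
  accum=0, k=0, i=1
  accum=0, k=0, i=2
  accum=0, k=0, i=3
  accum=0, k=1, i=0
  accum=1, k=1, i=1
  accum=3, k=1, i=2
  accum=6, k=1, i=3

Final answer: 6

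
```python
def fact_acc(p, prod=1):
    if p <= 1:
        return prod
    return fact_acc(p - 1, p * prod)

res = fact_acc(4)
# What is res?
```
Call trace:
fact_acc(p=4, prod=1)
  fact_acc(p=3, prod=4)
    fact_acc(p=2, prod=12)
      fact_acc(p=1, prod=24)
      -> return 24
    -> return 24
  -> return 24
-> return 24

Final answer: 24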